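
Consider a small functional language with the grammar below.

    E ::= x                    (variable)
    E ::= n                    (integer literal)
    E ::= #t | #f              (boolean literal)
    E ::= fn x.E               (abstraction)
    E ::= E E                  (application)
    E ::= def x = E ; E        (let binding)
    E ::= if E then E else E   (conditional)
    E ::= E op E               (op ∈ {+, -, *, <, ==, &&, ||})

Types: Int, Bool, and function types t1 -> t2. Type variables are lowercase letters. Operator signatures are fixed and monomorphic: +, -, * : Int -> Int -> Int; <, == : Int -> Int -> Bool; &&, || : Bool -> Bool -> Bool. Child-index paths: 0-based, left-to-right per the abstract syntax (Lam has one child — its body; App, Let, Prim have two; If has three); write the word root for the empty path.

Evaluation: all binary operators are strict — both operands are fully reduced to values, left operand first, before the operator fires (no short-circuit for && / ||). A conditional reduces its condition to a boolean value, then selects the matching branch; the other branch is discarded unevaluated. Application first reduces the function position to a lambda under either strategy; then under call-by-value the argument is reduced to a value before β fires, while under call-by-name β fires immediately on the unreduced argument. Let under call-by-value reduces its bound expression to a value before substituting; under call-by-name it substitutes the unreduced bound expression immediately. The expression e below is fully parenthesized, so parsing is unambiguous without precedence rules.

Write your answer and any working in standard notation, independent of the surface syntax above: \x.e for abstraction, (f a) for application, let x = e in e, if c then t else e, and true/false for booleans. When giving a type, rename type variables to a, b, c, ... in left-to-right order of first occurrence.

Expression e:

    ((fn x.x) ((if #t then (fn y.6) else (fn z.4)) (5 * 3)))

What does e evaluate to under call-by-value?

Derivation:
step 0: ((\x.x) ((if true then (\y.6) else (\z.4)) (5 * 3)))
step 1: [if@1.0] ((\x.x) ((\y.6) (5 * 3)))
step 2: [delta@1.1] ((\x.x) ((\y.6) 15))
step 3: [beta@1] ((\x.x) 6)
step 4: [beta@root] 6

Answer: 6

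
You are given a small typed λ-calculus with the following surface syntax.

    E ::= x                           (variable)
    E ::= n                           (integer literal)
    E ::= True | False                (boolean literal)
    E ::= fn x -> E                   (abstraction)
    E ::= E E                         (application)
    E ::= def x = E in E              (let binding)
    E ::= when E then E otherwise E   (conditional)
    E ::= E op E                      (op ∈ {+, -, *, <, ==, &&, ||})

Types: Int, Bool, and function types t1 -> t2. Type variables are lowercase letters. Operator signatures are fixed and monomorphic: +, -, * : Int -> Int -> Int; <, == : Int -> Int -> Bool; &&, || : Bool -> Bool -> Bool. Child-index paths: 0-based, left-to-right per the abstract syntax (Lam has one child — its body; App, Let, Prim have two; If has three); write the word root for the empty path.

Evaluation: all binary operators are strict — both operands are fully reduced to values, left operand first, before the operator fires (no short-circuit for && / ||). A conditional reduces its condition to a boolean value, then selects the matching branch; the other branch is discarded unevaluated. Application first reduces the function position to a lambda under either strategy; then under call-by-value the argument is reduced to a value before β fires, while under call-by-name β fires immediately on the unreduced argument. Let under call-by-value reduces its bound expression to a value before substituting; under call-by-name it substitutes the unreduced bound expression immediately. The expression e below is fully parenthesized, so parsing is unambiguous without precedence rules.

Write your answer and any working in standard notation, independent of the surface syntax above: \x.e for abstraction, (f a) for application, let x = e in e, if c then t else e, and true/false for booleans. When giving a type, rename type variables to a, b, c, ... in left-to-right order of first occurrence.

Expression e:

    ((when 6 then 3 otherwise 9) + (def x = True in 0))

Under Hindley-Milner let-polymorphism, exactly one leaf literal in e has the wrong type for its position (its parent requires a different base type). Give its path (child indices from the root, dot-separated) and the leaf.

Answer: 0.0 : 6

Derivation:
  unify Int ~ Bool
  FAIL: mismatch Int ~ Bool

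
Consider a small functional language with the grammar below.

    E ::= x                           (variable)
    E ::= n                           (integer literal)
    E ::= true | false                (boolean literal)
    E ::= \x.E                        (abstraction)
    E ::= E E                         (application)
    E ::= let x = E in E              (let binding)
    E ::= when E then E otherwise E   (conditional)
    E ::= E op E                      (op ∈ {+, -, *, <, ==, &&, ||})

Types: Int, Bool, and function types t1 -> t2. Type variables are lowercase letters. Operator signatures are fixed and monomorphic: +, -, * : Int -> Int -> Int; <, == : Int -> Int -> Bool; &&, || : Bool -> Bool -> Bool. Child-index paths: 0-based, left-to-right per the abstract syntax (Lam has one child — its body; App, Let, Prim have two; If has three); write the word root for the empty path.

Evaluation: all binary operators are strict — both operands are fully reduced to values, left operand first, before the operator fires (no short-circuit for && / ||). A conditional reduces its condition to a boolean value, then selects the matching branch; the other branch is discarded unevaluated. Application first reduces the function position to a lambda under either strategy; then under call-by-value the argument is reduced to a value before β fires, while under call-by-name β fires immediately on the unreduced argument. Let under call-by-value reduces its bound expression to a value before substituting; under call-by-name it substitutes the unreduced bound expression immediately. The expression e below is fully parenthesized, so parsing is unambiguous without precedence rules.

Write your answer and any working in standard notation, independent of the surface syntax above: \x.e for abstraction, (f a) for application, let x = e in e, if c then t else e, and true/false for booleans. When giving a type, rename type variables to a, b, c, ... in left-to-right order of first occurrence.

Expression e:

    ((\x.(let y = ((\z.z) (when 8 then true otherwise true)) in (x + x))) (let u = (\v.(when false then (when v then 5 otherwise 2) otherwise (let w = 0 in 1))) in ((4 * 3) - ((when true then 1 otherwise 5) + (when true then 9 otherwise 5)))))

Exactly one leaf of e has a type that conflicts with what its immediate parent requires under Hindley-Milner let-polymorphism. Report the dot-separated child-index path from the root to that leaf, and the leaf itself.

Derivation:
z : b
\z._ : b -> b
  unify Int ~ Bool
  FAIL: mismatch Int ~ Bool

Answer: 0.0.0.1.0 : 8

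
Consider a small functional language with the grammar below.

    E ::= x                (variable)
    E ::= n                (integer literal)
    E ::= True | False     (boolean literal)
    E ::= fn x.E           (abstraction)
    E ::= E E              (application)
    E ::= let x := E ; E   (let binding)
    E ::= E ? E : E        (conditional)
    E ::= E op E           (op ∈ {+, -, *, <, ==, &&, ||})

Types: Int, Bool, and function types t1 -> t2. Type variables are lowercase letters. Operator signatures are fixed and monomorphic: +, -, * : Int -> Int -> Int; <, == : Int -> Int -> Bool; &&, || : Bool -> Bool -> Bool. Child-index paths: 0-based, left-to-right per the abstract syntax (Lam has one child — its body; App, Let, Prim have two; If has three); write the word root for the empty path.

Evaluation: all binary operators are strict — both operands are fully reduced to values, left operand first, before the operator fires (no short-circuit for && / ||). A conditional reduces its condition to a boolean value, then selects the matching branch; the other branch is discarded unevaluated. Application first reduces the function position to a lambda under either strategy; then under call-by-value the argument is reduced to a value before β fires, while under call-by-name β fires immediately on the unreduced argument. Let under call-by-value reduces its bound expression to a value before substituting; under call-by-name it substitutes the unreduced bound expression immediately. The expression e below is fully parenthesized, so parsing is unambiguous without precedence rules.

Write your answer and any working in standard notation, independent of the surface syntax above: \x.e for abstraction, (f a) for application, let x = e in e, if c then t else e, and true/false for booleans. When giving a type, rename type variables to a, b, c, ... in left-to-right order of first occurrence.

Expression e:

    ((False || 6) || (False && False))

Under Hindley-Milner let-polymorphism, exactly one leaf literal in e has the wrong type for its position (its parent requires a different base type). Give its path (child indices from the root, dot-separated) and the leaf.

Trace:
  unify Bool ~ Bool
  unify Int ~ Bool
  FAIL: mismatch Int ~ Bool

Answer: 0.1 : 6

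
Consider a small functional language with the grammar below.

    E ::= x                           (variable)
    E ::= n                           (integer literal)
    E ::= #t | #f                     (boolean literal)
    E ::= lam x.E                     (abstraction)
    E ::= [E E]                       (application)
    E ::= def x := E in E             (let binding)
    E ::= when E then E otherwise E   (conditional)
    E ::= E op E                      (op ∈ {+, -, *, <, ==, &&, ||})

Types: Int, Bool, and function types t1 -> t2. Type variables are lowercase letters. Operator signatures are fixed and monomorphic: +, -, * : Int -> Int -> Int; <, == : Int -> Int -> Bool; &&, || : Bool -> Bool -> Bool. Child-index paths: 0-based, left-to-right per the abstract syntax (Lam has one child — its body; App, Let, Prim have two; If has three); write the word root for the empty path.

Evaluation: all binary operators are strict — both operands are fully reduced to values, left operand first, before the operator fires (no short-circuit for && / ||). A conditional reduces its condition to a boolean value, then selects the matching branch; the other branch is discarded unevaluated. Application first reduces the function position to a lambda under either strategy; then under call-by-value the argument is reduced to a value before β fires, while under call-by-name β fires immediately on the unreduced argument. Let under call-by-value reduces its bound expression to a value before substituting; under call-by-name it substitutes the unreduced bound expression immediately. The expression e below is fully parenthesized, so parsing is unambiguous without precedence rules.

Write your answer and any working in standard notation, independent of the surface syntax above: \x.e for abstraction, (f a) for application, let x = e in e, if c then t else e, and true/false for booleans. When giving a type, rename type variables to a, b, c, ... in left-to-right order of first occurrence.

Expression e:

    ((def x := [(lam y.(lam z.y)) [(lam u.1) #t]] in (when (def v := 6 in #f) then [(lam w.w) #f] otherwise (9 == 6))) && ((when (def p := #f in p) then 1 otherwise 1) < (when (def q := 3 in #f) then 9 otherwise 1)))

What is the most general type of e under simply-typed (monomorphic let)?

Answer: Bool

Trace:
y : a
\z._ : b -> a
\y._ : a -> b -> a
\u._ : c -> Int
  unify c -> Int ~ Bool -> d
  unify c ~ Bool
  unify Int ~ d
_ _ : Int
  unify a -> b -> a ~ Int -> e
  unify a ~ Int
  unify b -> Int ~ e
_ _ : b -> Int
let x : b -> Int
let v : Int
  unify Bool ~ Bool
w : f
\w._ : f -> f
  unify f -> f ~ Bool -> g
  unify f ~ Bool
  unify Bool ~ g
_ _ : Bool
  unify Int ~ Int
  unify Int ~ Int
  unify Bool ~ Bool
  unify Bool ~ Bool
let p : Bool
p : Bool
  unify Bool ~ Bool
  unify Int ~ Int
  unify Int ~ Int
let q : Int
  unify Bool ~ Bool
  unify Int ~ Int
  unify Int ~ Int
  unify Bool ~ Bool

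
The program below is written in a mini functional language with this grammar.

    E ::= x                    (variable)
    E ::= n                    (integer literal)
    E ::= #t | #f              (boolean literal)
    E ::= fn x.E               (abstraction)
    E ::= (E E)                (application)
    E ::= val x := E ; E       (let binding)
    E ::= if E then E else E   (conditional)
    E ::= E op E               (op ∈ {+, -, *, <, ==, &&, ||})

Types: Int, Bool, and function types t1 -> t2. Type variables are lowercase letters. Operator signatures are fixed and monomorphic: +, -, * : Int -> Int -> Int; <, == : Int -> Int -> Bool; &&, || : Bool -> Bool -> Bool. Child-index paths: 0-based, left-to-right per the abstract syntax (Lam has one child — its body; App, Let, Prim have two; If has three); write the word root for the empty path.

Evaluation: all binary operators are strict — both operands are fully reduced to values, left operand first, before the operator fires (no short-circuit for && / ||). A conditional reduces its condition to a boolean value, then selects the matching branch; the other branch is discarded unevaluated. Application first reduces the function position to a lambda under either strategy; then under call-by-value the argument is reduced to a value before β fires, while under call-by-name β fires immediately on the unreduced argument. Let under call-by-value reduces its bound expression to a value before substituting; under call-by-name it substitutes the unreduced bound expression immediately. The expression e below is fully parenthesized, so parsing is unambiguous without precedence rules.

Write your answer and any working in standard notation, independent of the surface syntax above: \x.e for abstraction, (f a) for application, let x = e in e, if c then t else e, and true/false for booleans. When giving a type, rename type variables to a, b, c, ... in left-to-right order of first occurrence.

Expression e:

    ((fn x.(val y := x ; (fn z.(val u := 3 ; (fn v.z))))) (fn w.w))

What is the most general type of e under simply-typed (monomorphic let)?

Derivation:
x : a
let y : a
let u : Int
z : b
\v._ : c -> b
\z._ : b -> c -> b
\x._ : a -> b -> c -> b
w : d
\w._ : d -> d
  unify a -> b -> c -> b ~ (d -> d) -> e
  unify a ~ d -> d
  unify b -> c -> b ~ e
_ _ : b -> c -> b

Answer: a -> b -> a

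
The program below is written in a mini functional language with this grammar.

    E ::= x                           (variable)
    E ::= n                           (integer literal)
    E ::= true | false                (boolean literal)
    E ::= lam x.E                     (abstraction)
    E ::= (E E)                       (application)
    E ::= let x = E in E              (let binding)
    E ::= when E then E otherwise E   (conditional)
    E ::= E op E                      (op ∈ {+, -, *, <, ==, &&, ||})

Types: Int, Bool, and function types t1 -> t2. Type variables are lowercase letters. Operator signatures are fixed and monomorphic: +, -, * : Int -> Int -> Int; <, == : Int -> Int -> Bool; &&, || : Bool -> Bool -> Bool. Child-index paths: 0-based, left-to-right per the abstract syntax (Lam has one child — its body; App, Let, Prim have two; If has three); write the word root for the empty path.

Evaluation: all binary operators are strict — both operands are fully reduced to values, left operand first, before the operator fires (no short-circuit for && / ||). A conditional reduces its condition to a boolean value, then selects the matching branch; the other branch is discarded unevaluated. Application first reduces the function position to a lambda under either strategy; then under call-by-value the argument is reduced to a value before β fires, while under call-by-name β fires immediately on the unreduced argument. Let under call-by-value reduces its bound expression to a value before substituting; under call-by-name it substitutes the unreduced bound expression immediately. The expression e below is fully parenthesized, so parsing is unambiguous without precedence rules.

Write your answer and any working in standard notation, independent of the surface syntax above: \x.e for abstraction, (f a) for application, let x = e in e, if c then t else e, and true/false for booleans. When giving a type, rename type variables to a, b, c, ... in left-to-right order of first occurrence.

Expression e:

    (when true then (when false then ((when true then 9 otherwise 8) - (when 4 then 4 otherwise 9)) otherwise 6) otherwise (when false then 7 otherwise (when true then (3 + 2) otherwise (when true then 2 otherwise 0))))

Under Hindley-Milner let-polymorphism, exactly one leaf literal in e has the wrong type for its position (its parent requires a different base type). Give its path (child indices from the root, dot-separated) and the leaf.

Derivation:
  unify Bool ~ Bool
  unify Bool ~ Bool
  unify Bool ~ Bool
  unify Int ~ Int
  unify Int ~ Int
  unify Int ~ Bool
  FAIL: mismatch Int ~ Bool

Answer: 1.1.1.0 : 4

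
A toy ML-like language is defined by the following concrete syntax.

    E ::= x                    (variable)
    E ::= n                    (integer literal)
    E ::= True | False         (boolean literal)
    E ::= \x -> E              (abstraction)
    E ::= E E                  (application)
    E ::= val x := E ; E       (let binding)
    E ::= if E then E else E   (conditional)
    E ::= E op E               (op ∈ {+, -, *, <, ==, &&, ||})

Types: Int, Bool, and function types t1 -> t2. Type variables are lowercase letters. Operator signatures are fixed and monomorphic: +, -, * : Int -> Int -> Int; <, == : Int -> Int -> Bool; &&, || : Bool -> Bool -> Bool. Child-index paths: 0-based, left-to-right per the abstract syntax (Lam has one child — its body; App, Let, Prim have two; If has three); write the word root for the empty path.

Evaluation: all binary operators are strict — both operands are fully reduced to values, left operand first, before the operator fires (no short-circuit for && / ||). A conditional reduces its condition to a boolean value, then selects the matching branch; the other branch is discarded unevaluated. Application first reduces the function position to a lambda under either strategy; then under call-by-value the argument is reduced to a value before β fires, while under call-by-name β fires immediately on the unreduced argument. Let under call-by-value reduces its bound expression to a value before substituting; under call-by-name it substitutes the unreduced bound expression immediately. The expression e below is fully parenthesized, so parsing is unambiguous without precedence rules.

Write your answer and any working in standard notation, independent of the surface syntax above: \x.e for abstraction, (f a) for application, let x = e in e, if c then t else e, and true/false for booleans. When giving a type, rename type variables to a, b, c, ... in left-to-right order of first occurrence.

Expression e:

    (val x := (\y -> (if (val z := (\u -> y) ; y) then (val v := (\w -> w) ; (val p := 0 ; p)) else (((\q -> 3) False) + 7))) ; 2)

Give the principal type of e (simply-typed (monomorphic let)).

Answer: Int

Derivation:
y : a
\u._ : b -> a
let z : b -> a
y : a
  unify a ~ Bool
w : c
\w._ : c -> c
let v : c -> c
let p : Int
p : Int
\q._ : d -> Int
  unify d -> Int ~ Bool -> e
  unify d ~ Bool
  unify Int ~ e
_ _ : Int
  unify Int ~ Int
  unify Int ~ Int
  unify Int ~ Int
\y._ : Bool -> Int
let x : Bool -> Int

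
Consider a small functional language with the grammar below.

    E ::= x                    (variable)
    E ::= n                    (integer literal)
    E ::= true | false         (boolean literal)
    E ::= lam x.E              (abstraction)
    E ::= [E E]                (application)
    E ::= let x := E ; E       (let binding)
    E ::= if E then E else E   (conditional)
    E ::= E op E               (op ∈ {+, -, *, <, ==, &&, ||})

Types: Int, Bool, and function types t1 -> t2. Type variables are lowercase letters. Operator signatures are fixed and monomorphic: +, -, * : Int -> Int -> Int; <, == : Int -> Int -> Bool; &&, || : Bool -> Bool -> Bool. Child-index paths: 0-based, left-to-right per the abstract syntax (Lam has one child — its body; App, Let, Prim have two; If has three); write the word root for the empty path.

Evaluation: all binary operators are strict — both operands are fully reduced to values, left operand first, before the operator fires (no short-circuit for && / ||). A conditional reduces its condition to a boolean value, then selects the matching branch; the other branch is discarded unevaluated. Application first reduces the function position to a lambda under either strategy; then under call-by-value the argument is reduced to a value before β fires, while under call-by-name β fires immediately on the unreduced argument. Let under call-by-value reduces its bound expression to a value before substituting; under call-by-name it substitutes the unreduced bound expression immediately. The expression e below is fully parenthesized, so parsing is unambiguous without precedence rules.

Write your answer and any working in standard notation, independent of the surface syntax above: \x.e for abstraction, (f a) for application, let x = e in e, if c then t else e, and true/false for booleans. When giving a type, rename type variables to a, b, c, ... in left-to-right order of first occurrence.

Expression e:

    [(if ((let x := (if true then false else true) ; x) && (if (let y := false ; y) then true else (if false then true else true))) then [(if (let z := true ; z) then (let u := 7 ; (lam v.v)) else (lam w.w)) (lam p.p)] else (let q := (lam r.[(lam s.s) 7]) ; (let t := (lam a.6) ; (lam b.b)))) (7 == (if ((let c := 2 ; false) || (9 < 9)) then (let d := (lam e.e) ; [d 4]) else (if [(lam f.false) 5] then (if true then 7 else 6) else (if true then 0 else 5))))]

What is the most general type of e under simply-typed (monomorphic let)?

Answer: Bool

Trace:
  unify Bool ~ Bool
  unify Bool ~ Bool
let x : Bool
x : Bool
  unify Bool ~ Bool
let y : Bool
y : Bool
  unify Bool ~ Bool
  unify Bool ~ Bool
  unify Bool ~ Bool
  unify Bool ~ Bool
  unify Bool ~ Bool
  unify Bool ~ Bool
let z : Bool
z : Bool
  unify Bool ~ Bool
let u : Int
v : a
\v._ : a -> a
w : b
\w._ : b -> b
  unify a -> a ~ b -> b
  unify a ~ b
  unify b ~ b
p : c
\p._ : c -> c
  unify b -> b ~ (c -> c) -> d
  unify b ~ c -> c
  unify c -> c ~ d
_ _ : c -> c
s : f
\s._ : f -> f
  unify f -> f ~ Int -> g
  unify f ~ Int
  unify Int ~ g
_ _ : Int
\r._ : e -> Int
let q : e -> Int
\a._ : h -> Int
let t : h -> Int
b : i
\b._ : i -> i
  unify c -> c ~ i -> i
  unify c ~ i
  unify i ~ i
  unify Int ~ Int
let c : Int
  unify Bool ~ Bool
  unify Int ~ Int
  unify Int ~ Int
  unify Bool ~ Bool
  unify Bool ~ Bool
e : j
\e._ : j -> j
let d : j -> j
d : j -> j
  unify j -> j ~ Int -> k
  unify j ~ Int
  unify Int ~ k
_ _ : Int
\f._ : l -> Bool
  unify l -> Bool ~ Int -> m
  unify l ~ Int
  unify Bool ~ m
_ _ : Bool
  unify Bool ~ Bool
  unify Bool ~ Bool
  unify Int ~ Int
  unify Bool ~ Bool
  unify Int ~ Int
  unify Int ~ Int
  unify Int ~ Int
  unify Int ~ Int
  unify i -> i ~ Bool -> n
  unify i ~ Bool
  unify Bool ~ n
_ _ : Bool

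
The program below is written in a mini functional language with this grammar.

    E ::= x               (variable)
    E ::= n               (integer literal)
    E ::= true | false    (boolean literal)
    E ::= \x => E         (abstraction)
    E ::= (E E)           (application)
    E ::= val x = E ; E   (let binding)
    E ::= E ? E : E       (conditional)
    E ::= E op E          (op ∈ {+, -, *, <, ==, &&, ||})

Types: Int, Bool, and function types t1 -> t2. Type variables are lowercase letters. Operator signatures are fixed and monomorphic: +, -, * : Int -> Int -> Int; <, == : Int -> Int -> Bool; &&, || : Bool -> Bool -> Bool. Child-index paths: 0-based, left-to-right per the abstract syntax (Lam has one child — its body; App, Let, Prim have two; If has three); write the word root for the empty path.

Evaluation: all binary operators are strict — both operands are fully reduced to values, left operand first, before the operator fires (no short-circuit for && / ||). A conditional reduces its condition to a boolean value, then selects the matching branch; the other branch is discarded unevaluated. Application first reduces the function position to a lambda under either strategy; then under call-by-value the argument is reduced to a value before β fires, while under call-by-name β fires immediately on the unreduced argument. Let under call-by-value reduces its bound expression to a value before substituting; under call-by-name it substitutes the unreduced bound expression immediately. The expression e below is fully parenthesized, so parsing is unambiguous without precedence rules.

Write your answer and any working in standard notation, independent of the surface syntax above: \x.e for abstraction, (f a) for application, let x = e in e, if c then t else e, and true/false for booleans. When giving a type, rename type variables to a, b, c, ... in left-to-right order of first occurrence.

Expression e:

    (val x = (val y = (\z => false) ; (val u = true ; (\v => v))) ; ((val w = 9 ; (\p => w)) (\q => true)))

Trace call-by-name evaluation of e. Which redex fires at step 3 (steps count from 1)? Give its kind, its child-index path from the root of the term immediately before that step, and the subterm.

Answer: beta at root : ((\p.9) (\q.true))

Working:
step 0: (let x = (let y = (\z.false) in (let u = true in (\v.v))) in ((let w = 9 in (\p.w)) (\q.true)))
step 1: [let@root] ((let w = 9 in (\p.w)) (\q.true))
step 2: [let@0] ((\p.9) (\q.true))
step 3: [beta@root] 9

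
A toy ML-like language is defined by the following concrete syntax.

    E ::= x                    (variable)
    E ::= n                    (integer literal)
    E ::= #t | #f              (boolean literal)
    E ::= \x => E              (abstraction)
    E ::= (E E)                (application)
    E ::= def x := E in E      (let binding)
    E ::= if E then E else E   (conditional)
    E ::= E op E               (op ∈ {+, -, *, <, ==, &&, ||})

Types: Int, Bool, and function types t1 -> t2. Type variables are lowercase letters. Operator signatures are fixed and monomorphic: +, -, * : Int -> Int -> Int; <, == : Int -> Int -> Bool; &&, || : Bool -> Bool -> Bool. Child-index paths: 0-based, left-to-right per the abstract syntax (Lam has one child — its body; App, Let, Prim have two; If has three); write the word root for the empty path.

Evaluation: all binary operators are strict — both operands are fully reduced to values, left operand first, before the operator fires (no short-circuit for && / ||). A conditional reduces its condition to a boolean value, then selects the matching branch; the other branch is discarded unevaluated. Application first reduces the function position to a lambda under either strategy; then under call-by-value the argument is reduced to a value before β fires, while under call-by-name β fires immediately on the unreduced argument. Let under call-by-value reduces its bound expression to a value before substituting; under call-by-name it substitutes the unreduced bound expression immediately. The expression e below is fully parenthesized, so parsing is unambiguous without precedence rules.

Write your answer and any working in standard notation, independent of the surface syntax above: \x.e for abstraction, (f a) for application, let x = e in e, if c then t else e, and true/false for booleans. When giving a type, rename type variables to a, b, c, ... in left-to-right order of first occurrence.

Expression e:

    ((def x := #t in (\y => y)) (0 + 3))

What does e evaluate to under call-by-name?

Derivation:
step 0: ((let x = true in (\y.y)) (0 + 3))
step 1: [let@0] ((\y.y) (0 + 3))
step 2: [beta@root] (0 + 3)
step 3: [delta@root] 3

Answer: 3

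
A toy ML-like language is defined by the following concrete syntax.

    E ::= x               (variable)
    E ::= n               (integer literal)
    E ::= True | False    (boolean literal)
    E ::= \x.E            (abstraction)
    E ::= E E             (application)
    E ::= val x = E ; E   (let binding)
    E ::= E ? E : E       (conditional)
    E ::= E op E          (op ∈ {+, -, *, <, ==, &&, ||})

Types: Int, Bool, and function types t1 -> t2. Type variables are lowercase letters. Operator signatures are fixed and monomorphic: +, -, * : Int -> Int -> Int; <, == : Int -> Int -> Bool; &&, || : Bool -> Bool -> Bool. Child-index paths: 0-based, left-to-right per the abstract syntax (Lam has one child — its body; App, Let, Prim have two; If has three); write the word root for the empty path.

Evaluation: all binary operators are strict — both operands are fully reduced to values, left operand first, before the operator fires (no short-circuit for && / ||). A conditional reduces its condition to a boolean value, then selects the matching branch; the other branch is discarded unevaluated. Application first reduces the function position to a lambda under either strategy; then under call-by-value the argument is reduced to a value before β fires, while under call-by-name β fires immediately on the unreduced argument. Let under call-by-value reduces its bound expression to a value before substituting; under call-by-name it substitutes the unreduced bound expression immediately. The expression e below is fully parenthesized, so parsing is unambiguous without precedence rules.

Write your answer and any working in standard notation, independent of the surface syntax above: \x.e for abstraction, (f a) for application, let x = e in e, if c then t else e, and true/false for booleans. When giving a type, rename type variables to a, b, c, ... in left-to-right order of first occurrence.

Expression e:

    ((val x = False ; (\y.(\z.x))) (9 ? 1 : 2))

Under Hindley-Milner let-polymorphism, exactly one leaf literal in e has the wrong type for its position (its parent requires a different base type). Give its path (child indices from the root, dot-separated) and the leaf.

Derivation:
let x : Bool
x : Bool
\z._ : b -> Bool
\y._ : a -> b -> Bool
  unify Int ~ Bool
  FAIL: mismatch Int ~ Bool

Answer: 1.0 : 9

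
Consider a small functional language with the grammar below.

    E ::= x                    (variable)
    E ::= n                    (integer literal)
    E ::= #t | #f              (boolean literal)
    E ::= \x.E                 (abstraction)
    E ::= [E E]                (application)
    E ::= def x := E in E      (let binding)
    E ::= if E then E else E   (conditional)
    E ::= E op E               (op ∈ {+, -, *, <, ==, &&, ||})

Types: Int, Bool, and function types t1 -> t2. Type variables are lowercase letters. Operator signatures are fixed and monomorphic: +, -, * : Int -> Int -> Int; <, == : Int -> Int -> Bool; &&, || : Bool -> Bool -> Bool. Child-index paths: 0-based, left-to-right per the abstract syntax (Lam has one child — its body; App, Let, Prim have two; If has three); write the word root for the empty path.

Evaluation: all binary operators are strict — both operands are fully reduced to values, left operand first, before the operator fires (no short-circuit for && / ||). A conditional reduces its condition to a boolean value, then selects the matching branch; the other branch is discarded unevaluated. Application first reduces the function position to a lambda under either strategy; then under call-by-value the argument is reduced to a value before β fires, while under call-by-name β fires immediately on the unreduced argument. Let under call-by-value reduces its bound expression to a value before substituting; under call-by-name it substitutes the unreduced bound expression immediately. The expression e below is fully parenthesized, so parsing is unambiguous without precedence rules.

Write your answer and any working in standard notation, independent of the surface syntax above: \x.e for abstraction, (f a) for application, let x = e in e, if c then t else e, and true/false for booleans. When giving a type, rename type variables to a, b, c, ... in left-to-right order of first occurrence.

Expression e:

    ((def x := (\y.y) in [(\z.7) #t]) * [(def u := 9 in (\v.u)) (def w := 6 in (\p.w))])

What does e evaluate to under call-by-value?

Derivation:
step 0: ((let x = (\y.y) in ((\z.7) true)) * ((let u = 9 in (\v.u)) (let w = 6 in (\p.w))))
step 1: [let@0] (((\z.7) true) * ((let u = 9 in (\v.u)) (let w = 6 in (\p.w))))
step 2: [beta@0] (7 * ((let u = 9 in (\v.u)) (let w = 6 in (\p.w))))
step 3: [let@1.0] (7 * ((\v.9) (let w = 6 in (\p.w))))
step 4: [let@1.1] (7 * ((\v.9) (\p.6)))
step 5: [beta@1] (7 * 9)
step 6: [delta@root] 63

Answer: 63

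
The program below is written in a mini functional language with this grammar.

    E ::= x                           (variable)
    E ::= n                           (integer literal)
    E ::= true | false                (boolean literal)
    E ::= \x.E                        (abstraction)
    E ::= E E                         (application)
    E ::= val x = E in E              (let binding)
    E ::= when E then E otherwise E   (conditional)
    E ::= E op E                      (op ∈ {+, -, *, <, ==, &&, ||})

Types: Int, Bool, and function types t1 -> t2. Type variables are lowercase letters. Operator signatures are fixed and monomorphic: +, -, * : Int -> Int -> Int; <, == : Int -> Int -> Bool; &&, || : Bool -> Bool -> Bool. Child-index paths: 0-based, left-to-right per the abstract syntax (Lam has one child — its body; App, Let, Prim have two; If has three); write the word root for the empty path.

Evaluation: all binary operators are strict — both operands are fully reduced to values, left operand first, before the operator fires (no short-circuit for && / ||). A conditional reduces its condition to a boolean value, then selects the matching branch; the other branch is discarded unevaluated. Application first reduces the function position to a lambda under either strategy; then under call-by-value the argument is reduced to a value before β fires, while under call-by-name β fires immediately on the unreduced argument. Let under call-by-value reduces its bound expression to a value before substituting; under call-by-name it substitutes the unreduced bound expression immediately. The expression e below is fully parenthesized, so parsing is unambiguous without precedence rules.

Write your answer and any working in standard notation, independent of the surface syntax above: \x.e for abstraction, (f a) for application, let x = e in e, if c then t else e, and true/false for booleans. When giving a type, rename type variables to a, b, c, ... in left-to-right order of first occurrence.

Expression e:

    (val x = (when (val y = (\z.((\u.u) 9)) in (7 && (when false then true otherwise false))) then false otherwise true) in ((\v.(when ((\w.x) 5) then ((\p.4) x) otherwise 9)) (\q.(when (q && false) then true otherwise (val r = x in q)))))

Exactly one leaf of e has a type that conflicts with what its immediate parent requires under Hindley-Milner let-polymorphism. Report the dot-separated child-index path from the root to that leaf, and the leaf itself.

Answer: 0.0.1.0 : 7

Derivation:
u : b
\u._ : b -> b
  unify b -> b ~ Int -> c
  unify b ~ Int
  unify Int ~ c
_ _ : Int
\z._ : a -> Int
let y : forall. a -> Int
  unify Int ~ Bool
  FAIL: mismatch Int ~ Bool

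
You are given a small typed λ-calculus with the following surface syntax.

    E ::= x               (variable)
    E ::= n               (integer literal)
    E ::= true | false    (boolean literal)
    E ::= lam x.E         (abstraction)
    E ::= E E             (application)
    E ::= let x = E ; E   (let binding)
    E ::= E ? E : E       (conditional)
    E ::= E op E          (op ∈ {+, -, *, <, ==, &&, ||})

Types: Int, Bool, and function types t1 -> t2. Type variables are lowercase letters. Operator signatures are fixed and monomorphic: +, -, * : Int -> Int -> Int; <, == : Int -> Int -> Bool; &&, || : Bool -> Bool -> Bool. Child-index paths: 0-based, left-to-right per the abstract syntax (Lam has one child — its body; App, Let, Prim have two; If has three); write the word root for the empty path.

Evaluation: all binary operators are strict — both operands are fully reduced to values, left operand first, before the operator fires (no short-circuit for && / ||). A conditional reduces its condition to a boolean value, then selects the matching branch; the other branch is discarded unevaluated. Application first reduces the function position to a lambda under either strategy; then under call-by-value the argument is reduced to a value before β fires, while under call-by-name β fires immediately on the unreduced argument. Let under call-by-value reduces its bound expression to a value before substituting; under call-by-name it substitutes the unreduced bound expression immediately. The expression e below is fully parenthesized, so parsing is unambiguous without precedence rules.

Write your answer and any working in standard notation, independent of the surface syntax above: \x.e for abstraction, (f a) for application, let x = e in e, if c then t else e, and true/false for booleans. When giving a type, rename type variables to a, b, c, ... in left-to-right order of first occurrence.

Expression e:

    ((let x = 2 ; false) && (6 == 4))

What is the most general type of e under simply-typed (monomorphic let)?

Answer: Bool

Trace:
let x : Int
  unify Bool ~ Bool
  unify Int ~ Int
  unify Int ~ Int
  unify Bool ~ Bool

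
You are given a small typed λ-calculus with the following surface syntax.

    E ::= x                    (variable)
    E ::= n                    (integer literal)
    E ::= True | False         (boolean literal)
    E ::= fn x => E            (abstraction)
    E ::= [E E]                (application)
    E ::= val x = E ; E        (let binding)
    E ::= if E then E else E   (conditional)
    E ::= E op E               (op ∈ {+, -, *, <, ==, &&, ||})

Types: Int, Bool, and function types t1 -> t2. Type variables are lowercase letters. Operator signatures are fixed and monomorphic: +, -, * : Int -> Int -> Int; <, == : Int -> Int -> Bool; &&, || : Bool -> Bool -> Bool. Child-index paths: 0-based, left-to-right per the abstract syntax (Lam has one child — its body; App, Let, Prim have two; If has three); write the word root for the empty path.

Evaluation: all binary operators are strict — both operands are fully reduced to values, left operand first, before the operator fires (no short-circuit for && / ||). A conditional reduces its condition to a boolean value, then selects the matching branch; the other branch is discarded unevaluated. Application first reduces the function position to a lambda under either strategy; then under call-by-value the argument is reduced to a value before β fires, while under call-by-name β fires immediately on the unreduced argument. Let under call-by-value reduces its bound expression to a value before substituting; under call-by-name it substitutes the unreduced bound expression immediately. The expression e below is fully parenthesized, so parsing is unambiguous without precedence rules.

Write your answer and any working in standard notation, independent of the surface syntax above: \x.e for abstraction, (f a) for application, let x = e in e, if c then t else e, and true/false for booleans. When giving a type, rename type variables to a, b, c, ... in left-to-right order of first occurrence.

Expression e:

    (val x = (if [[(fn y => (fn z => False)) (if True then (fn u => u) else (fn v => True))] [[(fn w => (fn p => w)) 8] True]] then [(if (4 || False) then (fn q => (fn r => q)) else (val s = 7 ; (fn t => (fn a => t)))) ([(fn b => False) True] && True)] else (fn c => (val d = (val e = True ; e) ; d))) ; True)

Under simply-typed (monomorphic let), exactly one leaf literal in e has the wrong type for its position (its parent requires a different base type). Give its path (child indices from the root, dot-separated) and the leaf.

Answer: 0.1.0.0.0 : 4

Working:
\z._ : b -> Bool
\y._ : a -> b -> Bool
  unify Bool ~ Bool
u : c
\u._ : c -> c
\v._ : d -> Bool
  unify c -> c ~ d -> Bool
  unify c ~ d
  unify d ~ Bool
  unify a -> b -> Bool ~ (Bool -> Bool) -> e
  unify a ~ Bool -> Bool
  unify b -> Bool ~ e
_ _ : b -> Bool
w : f
\p._ : g -> f
\w._ : f -> g -> f
  unify f -> g -> f ~ Int -> h
  unify f ~ Int
  unify g -> Int ~ h
_ _ : g -> Int
  unify g -> Int ~ Bool -> i
  unify g ~ Bool
  unify Int ~ i
_ _ : Int
  unify b -> Bool ~ Int -> j
  unify b ~ Int
  unify Bool ~ j
_ _ : Bool
  unify Bool ~ Bool
  unify Int ~ Bool
  FAIL: mismatch Int ~ Bool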